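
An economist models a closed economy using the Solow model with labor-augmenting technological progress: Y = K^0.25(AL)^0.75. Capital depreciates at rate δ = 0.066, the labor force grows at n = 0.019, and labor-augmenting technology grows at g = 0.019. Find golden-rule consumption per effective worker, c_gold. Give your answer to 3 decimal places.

Capital per effective worker breaks even when investment replaces (n + g + δ)·k; here n + g + δ = 0.104.
Golden rule sets MPK = n+g+δ: 0.25·k^(0.25−1) = 0.104, so k_gold = (0.25/0.104)^(1/0.75) ≈ 3.2201.
y_gold = 3.2201^0.25 ≈ 1.3396.
c_gold = y_gold − (n+g+δ)·k_gold = 1.3396 − 0.104·3.2201 ≈ 1.0047.

c_gold ≈ 1.005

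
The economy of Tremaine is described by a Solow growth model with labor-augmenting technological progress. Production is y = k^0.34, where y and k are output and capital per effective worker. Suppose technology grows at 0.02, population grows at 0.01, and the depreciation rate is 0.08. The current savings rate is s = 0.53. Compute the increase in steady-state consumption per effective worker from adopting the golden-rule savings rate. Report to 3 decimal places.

Δc ≈ 0.124

n + g + δ = 0.01 + 0.02 + 0.08 = 0.11.
Current steady state (s = 0.53): k* = (0.53/0.11)^(1/0.66) ≈ 10.8311, y* = 10.8311^0.34 ≈ 2.2480, c* = (1−0.53)·2.2480 ≈ 1.0565.
Setting f'(k) = n+g+δ gives 0.34·k^(0.34−1) = 0.11, hence k_gold = (0.34/0.11)^(1/0.66) ≈ 5.5278.
y_gold = 5.5278^0.34 ≈ 1.7884, c_gold = y_gold − 0.11·k_gold ≈ 1.1804.
Gain: Δc = 1.1804 − 1.0565 ≈ 0.1238.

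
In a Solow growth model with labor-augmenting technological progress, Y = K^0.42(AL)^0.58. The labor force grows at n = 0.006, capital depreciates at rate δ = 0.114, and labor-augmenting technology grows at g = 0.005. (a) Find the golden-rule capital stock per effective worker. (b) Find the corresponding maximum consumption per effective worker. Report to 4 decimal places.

Break-even investment rate: n + g + δ = 0.006 + 0.005 + 0.114 = 0.125.
Maximizing c = f(k) − (n+g+δ)·k gives f'(k) = n+g+δ, i.e. 0.42·k^(0.42−1) = 0.125, so k_gold = (0.42/0.125)^(1/0.58) ≈ 8.0813.
y_gold = 8.0813^0.42 ≈ 2.4052; c_gold = y_gold − 0.125·k_gold ≈ 1.3950.

(a) k_gold ≈ 8.0813; (b) c_gold ≈ 1.3950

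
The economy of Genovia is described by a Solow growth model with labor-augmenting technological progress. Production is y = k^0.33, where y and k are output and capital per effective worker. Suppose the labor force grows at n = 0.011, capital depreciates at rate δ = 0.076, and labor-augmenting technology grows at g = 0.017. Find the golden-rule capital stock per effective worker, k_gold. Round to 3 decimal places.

k_gold ≈ 5.604

The effective depreciation rate is n + g + δ = 0.011 + 0.017 + 0.076 = 0.104.
At the golden rule the marginal product of capital equals n+g+δ: 0.33·k^(0.33−1) = 0.104. Solving, k_gold = (0.33/0.104)^(1/0.67) ≈ 5.6037.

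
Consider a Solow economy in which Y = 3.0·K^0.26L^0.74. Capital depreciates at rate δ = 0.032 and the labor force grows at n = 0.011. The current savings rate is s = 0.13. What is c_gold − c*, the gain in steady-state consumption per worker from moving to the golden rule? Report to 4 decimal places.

Δc ≈ 0.4821

n + δ = 0.011 + 0.032 = 0.043.
Current steady state (s = 0.13): k* = (0.13·3.0/0.043)^(1/0.74) ≈ 19.6811, y* = 3.0·19.6811^0.26 ≈ 6.5099, c* = (1−0.13)·6.5099 ≈ 5.6636.
At the golden rule the marginal product of capital equals n+δ: 0.26·3.0·k^(0.26−1) = 0.043. Solving, k_gold = (0.26·3.0/0.043)^(1/0.74) ≈ 50.2165.
y_gold = 3.0·50.2165^0.26 ≈ 8.3050, c_gold = y_gold − 0.043·k_gold ≈ 6.1457.
Gain: Δc = 6.1457 − 5.6636 ≈ 0.4821.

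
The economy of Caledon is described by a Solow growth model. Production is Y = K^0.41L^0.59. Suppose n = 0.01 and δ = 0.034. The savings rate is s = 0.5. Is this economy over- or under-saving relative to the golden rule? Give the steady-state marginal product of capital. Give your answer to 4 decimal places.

The effective depreciation rate is n + δ = 0.01 + 0.034 = 0.044.
Steady-state k*: s·k^0.41 = 0.044·k gives k* = (0.5/0.044)^(1/0.59) ≈ 61.5194.
MPK = 0.41·61.5194^(-0.59) ≈ 0.0361.
MPK < n+δ = 0.044, so the economy is dynamically inefficient (over-saving).

over-saving; MPK ≈ 0.0361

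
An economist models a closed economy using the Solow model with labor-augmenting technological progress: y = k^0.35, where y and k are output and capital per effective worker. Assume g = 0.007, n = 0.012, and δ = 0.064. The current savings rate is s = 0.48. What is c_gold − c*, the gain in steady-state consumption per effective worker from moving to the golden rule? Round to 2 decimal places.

Δc ≈ 0.07

Break-even investment rate: n + g + δ = 0.012 + 0.007 + 0.064 = 0.083.
Current steady state (s = 0.48): k* = (0.48/0.083)^(1/0.65) ≈ 14.8785, y* = 14.8785^0.35 ≈ 2.5727, c* = (1−0.48)·2.5727 ≈ 1.3378.
Maximizing c = f(k) − (n+g+δ)·k gives f'(k) = n+g+δ, i.e. 0.35·k^(0.35−1) = 0.083, so k_gold = (0.35/0.083)^(1/0.65) ≈ 9.1521.
y_gold = 9.1521^0.35 ≈ 2.1704, c_gold = y_gold − 0.083·k_gold ≈ 1.4107.
Gain: Δc = 1.4107 − 1.3378 ≈ 0.0729.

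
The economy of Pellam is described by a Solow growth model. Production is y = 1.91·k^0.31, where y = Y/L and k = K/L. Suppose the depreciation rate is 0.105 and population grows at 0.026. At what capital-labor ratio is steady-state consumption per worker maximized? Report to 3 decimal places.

The effective depreciation rate is n + δ = 0.026 + 0.105 = 0.131.
Maximizing c = f(k) − (n+δ)·k gives f'(k) = n+δ, i.e. 0.31·1.91·k^(0.31−1) = 0.131, so k_gold = (0.31·1.91/0.131)^(1/0.69) ≈ 8.9013.

k_gold ≈ 8.901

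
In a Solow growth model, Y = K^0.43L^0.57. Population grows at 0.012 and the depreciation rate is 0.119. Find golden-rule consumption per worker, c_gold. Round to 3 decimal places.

c_gold ≈ 1.397

Break-even investment rate: n + δ = 0.012 + 0.119 = 0.131.
Setting f'(k) = n+δ gives 0.43·k^(0.43−1) = 0.131, hence k_gold = (0.43/0.131)^(1/0.57) ≈ 8.0465.
y_gold = 8.0465^0.43 ≈ 2.4514.
c_gold = y_gold − (n+δ)·k_gold = 2.4514 − 0.131·8.0465 ≈ 1.3973.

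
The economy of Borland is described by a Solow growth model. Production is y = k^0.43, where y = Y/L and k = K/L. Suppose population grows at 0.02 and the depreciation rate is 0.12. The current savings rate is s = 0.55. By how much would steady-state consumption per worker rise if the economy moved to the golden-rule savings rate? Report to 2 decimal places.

Capital per worker breaks even when investment replaces (n + δ)·k; here n + δ = 0.14.
Current steady state (s = 0.55): k* = (0.55/0.14)^(1/0.57) ≈ 11.0285, y* = 11.0285^0.43 ≈ 2.8073, c* = (1−0.55)·2.8073 ≈ 1.2633.
At the golden rule the marginal product of capital equals n+δ: 0.43·k^(0.43−1) = 0.14. Solving, k_gold = (0.43/0.14)^(1/0.57) ≈ 7.1612.
y_gold = 7.1612^0.43 ≈ 2.3315, c_gold = y_gold − 0.14·k_gold ≈ 1.3290.
Gain: Δc = 1.3290 − 1.2633 ≈ 0.0657.

Δc ≈ 0.07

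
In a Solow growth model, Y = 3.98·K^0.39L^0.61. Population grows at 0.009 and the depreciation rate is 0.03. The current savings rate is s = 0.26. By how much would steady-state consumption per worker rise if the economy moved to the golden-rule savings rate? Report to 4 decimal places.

Δc ≈ 1.6355

Break-even investment rate: n + δ = 0.009 + 0.03 = 0.039.
Current steady state (s = 0.26): k* = (0.26·3.98/0.039)^(1/0.61) ≈ 215.8166, y* = 3.98·215.8166^0.39 ≈ 32.3725, c* = (1−0.26)·32.3725 ≈ 23.9556.
Setting f'(k) = n+δ gives 0.39·3.98·k^(0.39−1) = 0.039, hence k_gold = (0.39·3.98/0.039)^(1/0.61) ≈ 419.5262.
y_gold = 3.98·419.5262^0.39 ≈ 41.9526, c_gold = y_gold − 0.039·k_gold ≈ 25.5911.
Gain: Δc = 25.5911 − 23.9556 ≈ 1.6355.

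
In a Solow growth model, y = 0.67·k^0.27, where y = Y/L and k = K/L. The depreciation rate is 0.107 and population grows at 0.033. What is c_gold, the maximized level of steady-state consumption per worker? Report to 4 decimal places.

n + δ = 0.033 + 0.107 = 0.14.
Setting f'(k) = n+δ gives 0.27·0.67·k^(0.27−1) = 0.14, hence k_gold = (0.27·0.67/0.14)^(1/0.73) ≈ 1.4206.
y_gold = 0.67·1.4206^0.27 ≈ 0.7366.
c_gold = y_gold − (n+δ)·k_gold = 0.7366 − 0.14·1.4206 ≈ 0.5377.

c_gold ≈ 0.5377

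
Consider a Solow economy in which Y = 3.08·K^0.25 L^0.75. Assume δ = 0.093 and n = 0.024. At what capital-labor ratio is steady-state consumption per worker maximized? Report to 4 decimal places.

The effective depreciation rate is n + δ = 0.024 + 0.093 = 0.117.
Golden rule sets MPK = n+δ: 0.25·3.08·k^(0.25−1) = 0.117, so k_gold = (0.25·3.08/0.117)^(1/0.75) ≈ 12.3331.

k_gold ≈ 12.3331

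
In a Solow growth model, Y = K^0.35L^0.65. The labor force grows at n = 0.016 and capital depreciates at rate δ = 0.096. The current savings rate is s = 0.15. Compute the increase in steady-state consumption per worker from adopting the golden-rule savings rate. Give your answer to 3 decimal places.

The effective depreciation rate is n + δ = 0.016 + 0.096 = 0.112.
Current steady state (s = 0.15): k* = (0.15/0.112)^(1/0.65) ≈ 1.5674, y* = 1.5674^0.35 ≈ 1.1704, c* = (1−0.15)·1.1704 ≈ 0.9948.
Golden rule sets MPK = n+δ: 0.35·k^(0.35−1) = 0.112, so k_gold = (0.35/0.112)^(1/0.65) ≈ 5.7718.
y_gold = 5.7718^0.35 ≈ 1.8470, c_gold = y_gold − 0.112·k_gold ≈ 1.2005.
Gain: Δc = 1.2005 − 0.9948 ≈ 0.2057.

Δc ≈ 0.206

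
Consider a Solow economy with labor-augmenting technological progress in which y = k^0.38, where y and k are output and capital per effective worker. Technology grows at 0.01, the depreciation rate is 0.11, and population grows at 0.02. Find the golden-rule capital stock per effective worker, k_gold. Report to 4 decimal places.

k_gold ≈ 5.0055

Capital per effective worker breaks even when investment replaces (n + g + δ)·k; here n + g + δ = 0.14.
At the golden rule the marginal product of capital equals n+g+δ: 0.38·k^(0.38−1) = 0.14. Solving, k_gold = (0.38/0.14)^(1/0.62) ≈ 5.0055.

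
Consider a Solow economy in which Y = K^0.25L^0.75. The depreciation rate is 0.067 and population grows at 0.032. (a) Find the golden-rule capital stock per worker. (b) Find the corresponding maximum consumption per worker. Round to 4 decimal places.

(a) k_gold ≈ 3.4388; (b) c_gold ≈ 1.0213

The effective depreciation rate is n + δ = 0.032 + 0.067 = 0.099.
Maximizing c = f(k) − (n+δ)·k gives f'(k) = n+δ, i.e. 0.25·k^(0.25−1) = 0.099, so k_gold = (0.25/0.099)^(1/0.75) ≈ 3.4388.
y_gold = 3.4388^0.25 ≈ 1.3618; c_gold = y_gold − 0.099·k_gold ≈ 1.0213.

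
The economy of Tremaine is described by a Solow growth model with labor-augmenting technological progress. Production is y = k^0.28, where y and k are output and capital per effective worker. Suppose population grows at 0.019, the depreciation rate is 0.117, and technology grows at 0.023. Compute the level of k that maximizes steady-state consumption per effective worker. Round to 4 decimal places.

k_gold ≈ 2.1945

Capital per effective worker breaks even when investment replaces (n + g + δ)·k; here n + g + δ = 0.159.
Golden rule sets MPK = n+g+δ: 0.28·k^(0.28−1) = 0.159, so k_gold = (0.28/0.159)^(1/0.72) ≈ 2.1945.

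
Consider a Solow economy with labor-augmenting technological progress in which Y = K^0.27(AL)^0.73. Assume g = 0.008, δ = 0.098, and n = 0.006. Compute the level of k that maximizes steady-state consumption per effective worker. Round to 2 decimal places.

Capital per effective worker breaks even when investment replaces (n + g + δ)·k; here n + g + δ = 0.112.
Setting f'(k) = n+g+δ gives 0.27·k^(0.27−1) = 0.112, hence k_gold = (0.27/0.112)^(1/0.73) ≈ 3.3380.

k_gold ≈ 3.34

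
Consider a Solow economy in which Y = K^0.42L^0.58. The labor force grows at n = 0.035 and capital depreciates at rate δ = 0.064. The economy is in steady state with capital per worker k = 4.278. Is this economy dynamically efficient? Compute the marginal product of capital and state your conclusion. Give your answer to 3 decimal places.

dynamically efficient; MPK ≈ 0.181

Capital per worker breaks even when investment replaces (n + δ)·k; here n + δ = 0.099.
MPK = 0.42·k^(0.42−1) = 0.42·4.278^(-0.58) ≈ 0.1808.
MPK > 0.099, so the economy is dynamically efficient (under-saving).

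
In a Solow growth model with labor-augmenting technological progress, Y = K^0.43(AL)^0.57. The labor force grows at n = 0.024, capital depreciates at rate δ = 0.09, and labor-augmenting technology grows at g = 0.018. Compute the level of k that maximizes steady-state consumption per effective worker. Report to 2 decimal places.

k_gold ≈ 7.94

The effective depreciation rate is n + g + δ = 0.024 + 0.018 + 0.09 = 0.132.
Golden rule sets MPK = n+g+δ: 0.43·k^(0.43−1) = 0.132, so k_gold = (0.43/0.132)^(1/0.57) ≈ 7.9399.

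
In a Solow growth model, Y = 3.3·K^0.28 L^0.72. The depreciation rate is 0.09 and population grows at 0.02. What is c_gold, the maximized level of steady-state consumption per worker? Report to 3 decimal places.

c_gold ≈ 5.436

n + δ = 0.02 + 0.09 = 0.11.
Maximizing c = f(k) − (n+δ)·k gives f'(k) = n+δ, i.e. 0.28·3.3·k^(0.28−1) = 0.11, so k_gold = (0.28·3.3/0.11)^(1/0.72) ≈ 19.2186.
y_gold = 3.3·19.2186^0.28 ≈ 7.5502.
c_gold = y_gold − (n+δ)·k_gold = 7.5502 − 0.11·19.2186 ≈ 5.4361.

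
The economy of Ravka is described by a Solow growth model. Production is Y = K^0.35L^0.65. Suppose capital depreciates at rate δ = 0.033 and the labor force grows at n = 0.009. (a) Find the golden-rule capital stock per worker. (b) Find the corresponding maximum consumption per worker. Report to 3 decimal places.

(a) k_gold ≈ 26.100; (b) c_gold ≈ 2.036

The effective depreciation rate is n + δ = 0.009 + 0.033 = 0.042.
At the golden rule the marginal product of capital equals n+δ: 0.35·k^(0.35−1) = 0.042. Solving, k_gold = (0.35/0.042)^(1/0.65) ≈ 26.1002.
y_gold = 26.1002^0.35 ≈ 3.1320; c_gold = y_gold − 0.042·k_gold ≈ 2.0358.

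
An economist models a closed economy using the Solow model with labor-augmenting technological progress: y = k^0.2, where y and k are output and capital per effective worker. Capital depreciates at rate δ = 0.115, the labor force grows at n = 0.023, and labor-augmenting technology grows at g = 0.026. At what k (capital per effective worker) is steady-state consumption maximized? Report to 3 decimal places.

k_gold ≈ 1.282

Break-even investment rate: n + g + δ = 0.023 + 0.026 + 0.115 = 0.164.
Maximizing c = f(k) − (n+g+δ)·k gives f'(k) = n+g+δ, i.e. 0.2·k^(0.2−1) = 0.164, so k_gold = (0.2/0.164)^(1/0.8) ≈ 1.2815.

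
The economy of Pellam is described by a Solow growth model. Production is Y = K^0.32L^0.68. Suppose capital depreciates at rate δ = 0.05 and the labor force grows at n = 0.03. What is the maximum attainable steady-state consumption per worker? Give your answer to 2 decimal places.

The effective depreciation rate is n + δ = 0.03 + 0.05 = 0.08.
Setting f'(k) = n+δ gives 0.32·k^(0.32−1) = 0.08, hence k_gold = (0.32/0.08)^(1/0.68) ≈ 7.6804.
y_gold = 7.6804^0.32 ≈ 1.9201.
c_gold = y_gold − (n+δ)·k_gold = 1.9201 − 0.08·7.6804 ≈ 1.3057.

c_gold ≈ 1.31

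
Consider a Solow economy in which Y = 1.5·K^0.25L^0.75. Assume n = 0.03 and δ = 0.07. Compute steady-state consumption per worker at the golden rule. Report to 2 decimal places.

c_gold ≈ 1.75

Capital per worker breaks even when investment replaces (n + δ)·k; here n + δ = 0.1.
At the golden rule the marginal product of capital equals n+δ: 0.25·1.5·k^(0.25−1) = 0.1. Solving, k_gold = (0.25·1.5/0.1)^(1/0.75) ≈ 5.8261.
y_gold = 1.5·5.8261^0.25 ≈ 2.3304.
c_gold = y_gold − (n+δ)·k_gold = 2.3304 − 0.1·5.8261 ≈ 1.7478.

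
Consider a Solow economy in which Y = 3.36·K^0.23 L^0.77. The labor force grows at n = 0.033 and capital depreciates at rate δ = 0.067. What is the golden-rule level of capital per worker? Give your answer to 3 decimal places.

k_gold ≈ 14.234

n + δ = 0.033 + 0.067 = 0.1.
Setting f'(k) = n+δ gives 0.23·3.36·k^(0.23−1) = 0.1, hence k_gold = (0.23·3.36/0.1)^(1/0.77) ≈ 14.2342.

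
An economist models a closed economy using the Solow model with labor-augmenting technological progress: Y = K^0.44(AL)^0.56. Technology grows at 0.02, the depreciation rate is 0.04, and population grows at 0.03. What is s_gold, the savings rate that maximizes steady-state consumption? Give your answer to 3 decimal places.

s_gold = 0.440

The effective depreciation rate is n + g + δ = 0.03 + 0.02 + 0.04 = 0.09.
At the golden rule MPK = n+g+δ, and in any Cobb-Douglas steady state s = (n+g+δ)·k/y = MPK·k/y = capital's share 0.44.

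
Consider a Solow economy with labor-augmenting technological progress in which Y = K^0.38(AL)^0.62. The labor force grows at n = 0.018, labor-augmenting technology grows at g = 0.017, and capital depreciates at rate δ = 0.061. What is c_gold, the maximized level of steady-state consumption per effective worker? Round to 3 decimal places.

n + g + δ = 0.018 + 0.017 + 0.061 = 0.096.
Maximizing c = f(k) − (n+g+δ)·k gives f'(k) = n+g+δ, i.e. 0.38·k^(0.38−1) = 0.096, so k_gold = (0.38/0.096)^(1/0.62) ≈ 9.1988.
y_gold = 9.1988^0.38 ≈ 2.3239.
c_gold = y_gold − (n+g+δ)·k_gold = 2.3239 − 0.096·9.1988 ≈ 1.4408.

c_gold ≈ 1.441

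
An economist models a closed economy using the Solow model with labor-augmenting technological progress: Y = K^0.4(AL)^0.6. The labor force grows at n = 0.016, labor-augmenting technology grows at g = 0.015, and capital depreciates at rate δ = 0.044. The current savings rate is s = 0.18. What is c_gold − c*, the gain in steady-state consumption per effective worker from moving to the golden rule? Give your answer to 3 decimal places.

n + g + δ = 0.016 + 0.015 + 0.044 = 0.075.
Current steady state (s = 0.18): k* = (0.18/0.075)^(1/0.6) ≈ 4.3021, y* = 4.3021^0.4 ≈ 1.7926, c* = (1−0.18)·1.7926 ≈ 1.4699.
Golden rule sets MPK = n+g+δ: 0.4·k^(0.4−1) = 0.075, so k_gold = (0.4/0.075)^(1/0.6) ≈ 16.2804.
y_gold = 16.2804^0.4 ≈ 3.0526, c_gold = y_gold − 0.075·k_gold ≈ 1.8315.
Gain: Δc = 1.8315 − 1.4699 ≈ 0.3616.

Δc ≈ 0.362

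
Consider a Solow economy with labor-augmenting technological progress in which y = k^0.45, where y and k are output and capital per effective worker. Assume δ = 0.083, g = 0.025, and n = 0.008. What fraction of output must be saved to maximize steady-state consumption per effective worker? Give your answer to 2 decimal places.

s_gold = 0.45

n + g + δ = 0.008 + 0.025 + 0.083 = 0.116.
At the golden rule MPK = n+g+δ, and in any Cobb-Douglas steady state s = (n+g+δ)·k/y = MPK·k/y = capital's share 0.45.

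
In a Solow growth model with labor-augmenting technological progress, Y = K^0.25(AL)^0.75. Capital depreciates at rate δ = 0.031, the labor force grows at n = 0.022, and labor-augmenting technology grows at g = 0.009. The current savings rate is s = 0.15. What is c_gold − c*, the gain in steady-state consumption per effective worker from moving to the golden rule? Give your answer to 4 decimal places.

Δc ≈ 0.0527

The effective depreciation rate is n + g + δ = 0.022 + 0.009 + 0.031 = 0.062.
Current steady state (s = 0.15): k* = (0.15/0.062)^(1/0.75) ≈ 3.2479, y* = 3.2479^0.25 ≈ 1.3425, c* = (1−0.15)·1.3425 ≈ 1.1411.
Setting f'(k) = n+g+δ gives 0.25·k^(0.25−1) = 0.062, hence k_gold = (0.25/0.062)^(1/0.75) ≈ 6.4180.
y_gold = 6.4180^0.25 ≈ 1.5917, c_gold = y_gold − 0.062·k_gold ≈ 1.1937.
Gain: Δc = 1.1937 − 1.1411 ≈ 0.0527.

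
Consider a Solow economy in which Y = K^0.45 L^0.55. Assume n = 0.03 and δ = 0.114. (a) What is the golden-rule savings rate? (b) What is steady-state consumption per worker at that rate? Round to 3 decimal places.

(a) s_gold = 0.450; (b) c_gold ≈ 1.397

Capital per worker breaks even when investment replaces (n + δ)·k; here n + δ = 0.144.
For Cobb-Douglas, s_gold equals capital's share: s_gold = 0.45.
Golden rule sets MPK = n+δ: 0.45·k^(0.45−1) = 0.144, so k_gold = (0.45/0.144)^(1/0.55) ≈ 7.9383.
y_gold = 7.9383^0.45 ≈ 2.5403; c_gold = (1−0.45)·y_gold ≈ 1.3971.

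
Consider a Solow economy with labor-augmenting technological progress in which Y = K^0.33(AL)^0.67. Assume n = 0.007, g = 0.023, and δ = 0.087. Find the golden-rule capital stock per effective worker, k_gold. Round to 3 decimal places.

The effective depreciation rate is n + g + δ = 0.007 + 0.023 + 0.087 = 0.117.
Maximizing c = f(k) − (n+g+δ)·k gives f'(k) = n+g+δ, i.e. 0.33·k^(0.33−1) = 0.117, so k_gold = (0.33/0.117)^(1/0.67) ≈ 4.7004.

k_gold ≈ 4.700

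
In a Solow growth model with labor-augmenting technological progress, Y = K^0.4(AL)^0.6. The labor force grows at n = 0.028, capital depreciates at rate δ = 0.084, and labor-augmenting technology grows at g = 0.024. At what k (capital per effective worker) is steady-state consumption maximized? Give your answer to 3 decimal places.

k_gold ≈ 6.038

The effective depreciation rate is n + g + δ = 0.028 + 0.024 + 0.084 = 0.136.
Maximizing c = f(k) − (n+g+δ)·k gives f'(k) = n+g+δ, i.e. 0.4·k^(0.4−1) = 0.136, so k_gold = (0.4/0.136)^(1/0.6) ≈ 6.0377.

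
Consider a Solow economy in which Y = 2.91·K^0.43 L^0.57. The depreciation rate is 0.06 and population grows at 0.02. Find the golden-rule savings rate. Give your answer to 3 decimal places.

Capital per worker breaks even when investment replaces (n + δ)·k; here n + δ = 0.08.
At the golden rule MPK = n+δ, and in any Cobb-Douglas steady state s = (n+δ)·k/y = MPK·k/y = capital's share 0.43.

s_gold = 0.430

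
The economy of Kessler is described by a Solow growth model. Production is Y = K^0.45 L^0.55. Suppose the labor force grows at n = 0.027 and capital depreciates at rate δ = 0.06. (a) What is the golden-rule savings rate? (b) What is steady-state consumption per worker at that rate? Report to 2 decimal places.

(a) s_gold = 0.45; (b) c_gold ≈ 2.11

The effective depreciation rate is n + δ = 0.027 + 0.06 = 0.087.
For Cobb-Douglas, s_gold equals capital's share: s_gold = 0.45.
At the golden rule the marginal product of capital equals n+δ: 0.45·k^(0.45−1) = 0.087. Solving, k_gold = (0.45/0.087)^(1/0.55) ≈ 19.8438.
y_gold = 19.8438^0.45 ≈ 3.8365; c_gold = (1−0.45)·y_gold ≈ 2.1101.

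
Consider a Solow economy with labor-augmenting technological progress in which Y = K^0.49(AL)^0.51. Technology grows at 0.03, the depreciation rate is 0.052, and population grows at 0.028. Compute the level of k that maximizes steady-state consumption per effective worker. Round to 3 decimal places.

k_gold ≈ 18.714

n + g + δ = 0.028 + 0.03 + 0.052 = 0.11.
Setting f'(k) = n+g+δ gives 0.49·k^(0.49−1) = 0.11, hence k_gold = (0.49/0.11)^(1/0.51) ≈ 18.7139.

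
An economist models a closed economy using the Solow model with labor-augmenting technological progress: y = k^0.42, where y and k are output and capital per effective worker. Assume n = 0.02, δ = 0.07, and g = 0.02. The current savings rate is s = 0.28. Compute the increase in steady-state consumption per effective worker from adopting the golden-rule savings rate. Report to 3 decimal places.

Break-even investment rate: n + g + δ = 0.02 + 0.02 + 0.07 = 0.11.
Current steady state (s = 0.28): k* = (0.28/0.11)^(1/0.58) ≈ 5.0072, y* = 5.0072^0.42 ≈ 1.9671, c* = (1−0.28)·1.9671 ≈ 1.4163.
Maximizing c = f(k) − (n+g+δ)·k gives f'(k) = n+g+δ, i.e. 0.42·k^(0.42−1) = 0.11, so k_gold = (0.42/0.11)^(1/0.58) ≈ 10.0740.
y_gold = 10.0740^0.42 ≈ 2.6384, c_gold = y_gold − 0.11·k_gold ≈ 1.5303.
Gain: Δc = 1.5303 − 1.4163 ≈ 0.1140.

Δc ≈ 0.114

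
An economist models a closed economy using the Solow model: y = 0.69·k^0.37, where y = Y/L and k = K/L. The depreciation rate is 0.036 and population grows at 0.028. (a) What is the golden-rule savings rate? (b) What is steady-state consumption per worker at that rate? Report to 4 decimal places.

(a) s_gold = 0.3700; (b) c_gold ≈ 0.9797

n + δ = 0.028 + 0.036 = 0.064.
For Cobb-Douglas, s_gold equals capital's share: s_gold = 0.37.
Maximizing c = f(k) − (n+δ)·k gives f'(k) = n+δ, i.e. 0.37·0.69·k^(0.37−1) = 0.064, so k_gold = (0.37·0.69/0.064)^(1/0.63) ≈ 8.9901.
y_gold = 0.69·8.9901^0.37 ≈ 1.5550; c_gold = (1−0.37)·y_gold ≈ 0.9797.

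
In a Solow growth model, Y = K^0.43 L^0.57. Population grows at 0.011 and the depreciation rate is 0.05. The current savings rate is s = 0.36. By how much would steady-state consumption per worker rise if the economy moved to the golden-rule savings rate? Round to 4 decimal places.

The effective depreciation rate is n + δ = 0.011 + 0.05 = 0.061.
Current steady state (s = 0.36): k* = (0.36/0.061)^(1/0.57) ≈ 22.5208, y* = 22.5208^0.43 ≈ 3.8160, c* = (1−0.36)·3.8160 ≈ 2.4423.
At the golden rule the marginal product of capital equals n+δ: 0.43·k^(0.43−1) = 0.061. Solving, k_gold = (0.43/0.061)^(1/0.57) ≈ 30.7583.
y_gold = 30.7583^0.43 ≈ 4.3634, c_gold = y_gold − 0.061·k_gold ≈ 2.4871.
Gain: Δc = 2.4871 − 2.4423 ≈ 0.0449.

Δc ≈ 0.0449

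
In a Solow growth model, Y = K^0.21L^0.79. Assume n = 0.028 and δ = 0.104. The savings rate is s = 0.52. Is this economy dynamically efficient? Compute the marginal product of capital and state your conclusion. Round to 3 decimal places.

n + δ = 0.028 + 0.104 = 0.132.
Steady-state k*: s·k^0.21 = 0.132·k gives k* = (0.52/0.132)^(1/0.79) ≈ 5.6716.
MPK = 0.21·5.6716^(-0.79) ≈ 0.0533.
MPK < n+δ = 0.132, so the economy is dynamically inefficient (over-saving).

dynamically inefficient; MPK ≈ 0.053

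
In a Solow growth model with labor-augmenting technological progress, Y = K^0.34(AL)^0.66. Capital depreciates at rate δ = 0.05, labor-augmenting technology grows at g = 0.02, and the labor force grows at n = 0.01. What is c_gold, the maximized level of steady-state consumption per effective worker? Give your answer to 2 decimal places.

c_gold ≈ 1.39

Capital per effective worker breaks even when investment replaces (n + g + δ)·k; here n + g + δ = 0.08.
Maximizing c = f(k) − (n+g+δ)·k gives f'(k) = n+g+δ, i.e. 0.34·k^(0.34−1) = 0.08, so k_gold = (0.34/0.08)^(1/0.66) ≈ 8.9558.
y_gold = 8.9558^0.34 ≈ 2.1072.
c_gold = y_gold − (n+g+δ)·k_gold = 2.1072 − 0.08·8.9558 ≈ 1.3908.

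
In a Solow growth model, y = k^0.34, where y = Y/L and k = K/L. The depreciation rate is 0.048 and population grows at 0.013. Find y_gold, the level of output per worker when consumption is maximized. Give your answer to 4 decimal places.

y_gold ≈ 2.4231

Break-even investment rate: n + δ = 0.013 + 0.048 = 0.061.
At the golden rule the marginal product of capital equals n+δ: 0.34·k^(0.34−1) = 0.061. Solving, k_gold = (0.34/0.061)^(1/0.66) ≈ 13.5061.
Output: y_gold = k_gold^0.34 = 13.5061^0.34 ≈ 2.4231.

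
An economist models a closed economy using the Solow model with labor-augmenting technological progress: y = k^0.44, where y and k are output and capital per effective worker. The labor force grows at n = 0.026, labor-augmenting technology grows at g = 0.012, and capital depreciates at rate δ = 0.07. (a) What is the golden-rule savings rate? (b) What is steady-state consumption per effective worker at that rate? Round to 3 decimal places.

(a) s_gold = 0.440; (b) c_gold ≈ 1.688

Capital per effective worker breaks even when investment replaces (n + g + δ)·k; here n + g + δ = 0.108.
For Cobb-Douglas, s_gold equals capital's share: s_gold = 0.44.
Maximizing c = f(k) − (n+g+δ)·k gives f'(k) = n+g+δ, i.e. 0.44·k^(0.44−1) = 0.108, so k_gold = (0.44/0.108)^(1/0.56) ≈ 12.2839.
y_gold = 12.2839^0.44 ≈ 3.0151; c_gold = (1−0.44)·y_gold ≈ 1.6885.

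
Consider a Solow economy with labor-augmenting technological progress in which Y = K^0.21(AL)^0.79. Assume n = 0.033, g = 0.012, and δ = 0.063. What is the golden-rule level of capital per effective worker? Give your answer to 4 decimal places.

k_gold ≈ 2.3204

Capital per effective worker breaks even when investment replaces (n + g + δ)·k; here n + g + δ = 0.108.
At the golden rule the marginal product of capital equals n+g+δ: 0.21·k^(0.21−1) = 0.108. Solving, k_gold = (0.21/0.108)^(1/0.79) ≈ 2.3204.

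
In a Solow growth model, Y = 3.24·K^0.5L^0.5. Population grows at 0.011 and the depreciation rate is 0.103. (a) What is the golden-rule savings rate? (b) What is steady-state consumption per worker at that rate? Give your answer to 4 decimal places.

(a) s_gold = 0.5000; (b) c_gold ≈ 23.0211

Break-even investment rate: n + δ = 0.011 + 0.103 = 0.114.
For Cobb-Douglas, s_gold equals capital's share: s_gold = 0.5.
At the golden rule the marginal product of capital equals n+δ: 0.5·3.24·k^(0.5−1) = 0.114. Solving, k_gold = (0.5·3.24/0.114)^(1/0.5) ≈ 201.9391.
y_gold = 3.24·201.9391^0.5 ≈ 46.0421; c_gold = (1−0.5)·y_gold ≈ 23.0211.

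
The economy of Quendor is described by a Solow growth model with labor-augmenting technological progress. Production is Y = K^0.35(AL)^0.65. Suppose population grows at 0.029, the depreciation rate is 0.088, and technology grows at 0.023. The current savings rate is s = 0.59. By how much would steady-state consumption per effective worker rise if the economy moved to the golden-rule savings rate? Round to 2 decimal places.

n + g + δ = 0.029 + 0.023 + 0.088 = 0.14.
Current steady state (s = 0.59): k* = (0.59/0.14)^(1/0.65) ≈ 9.1435, y* = 9.1435^0.35 ≈ 2.1697, c* = (1−0.59)·2.1697 ≈ 0.8896.
Setting f'(k) = n+g+δ gives 0.35·k^(0.35−1) = 0.14, hence k_gold = (0.35/0.14)^(1/0.65) ≈ 4.0946.
y_gold = 4.0946^0.35 ≈ 1.6379, c_gold = y_gold − 0.14·k_gold ≈ 1.0646.
Gain: Δc = 1.0646 − 0.8896 ≈ 0.1750.

Δc ≈ 0.18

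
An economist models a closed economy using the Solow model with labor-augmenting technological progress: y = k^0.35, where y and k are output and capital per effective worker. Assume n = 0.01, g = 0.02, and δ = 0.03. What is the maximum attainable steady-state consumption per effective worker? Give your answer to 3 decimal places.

c_gold ≈ 1.680

n + g + δ = 0.01 + 0.02 + 0.03 = 0.06.
Golden rule sets MPK = n+g+δ: 0.35·k^(0.35−1) = 0.06, so k_gold = (0.35/0.06)^(1/0.65) ≈ 15.0776.
y_gold = 15.0776^0.35 ≈ 2.5847.
c_gold = y_gold − (n+g+δ)·k_gold = 2.5847 − 0.06·15.0776 ≈ 1.6801.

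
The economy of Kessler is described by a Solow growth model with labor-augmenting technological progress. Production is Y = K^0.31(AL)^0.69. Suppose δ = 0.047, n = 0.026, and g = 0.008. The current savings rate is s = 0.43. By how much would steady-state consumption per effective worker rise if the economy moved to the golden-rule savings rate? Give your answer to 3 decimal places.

Break-even investment rate: n + g + δ = 0.026 + 0.008 + 0.047 = 0.081.
Current steady state (s = 0.43): k* = (0.43/0.081)^(1/0.69) ≈ 11.2383, y* = 11.2383^0.31 ≈ 2.1170, c* = (1−0.43)·2.1170 ≈ 1.2067.
At the golden rule the marginal product of capital equals n+g+δ: 0.31·k^(0.31−1) = 0.081. Solving, k_gold = (0.31/0.081)^(1/0.69) ≈ 6.9944.
y_gold = 6.9944^0.31 ≈ 1.8276, c_gold = y_gold − 0.081·k_gold ≈ 1.2610.
Gain: Δc = 1.2610 − 1.2067 ≈ 0.0543.

Δc ≈ 0.054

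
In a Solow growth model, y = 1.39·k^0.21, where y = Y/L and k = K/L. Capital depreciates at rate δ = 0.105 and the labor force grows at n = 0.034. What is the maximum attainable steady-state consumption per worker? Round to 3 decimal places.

Capital per worker breaks even when investment replaces (n + δ)·k; here n + δ = 0.139.
Setting f'(k) = n+δ gives 0.21·1.39·k^(0.21−1) = 0.139, hence k_gold = (0.21·1.39/0.139)^(1/0.79) ≈ 2.5578.
y_gold = 1.39·2.5578^0.21 ≈ 1.6930.
c_gold = y_gold − (n+δ)·k_gold = 1.6930 − 0.139·2.5578 ≈ 1.3375.

c_gold ≈ 1.338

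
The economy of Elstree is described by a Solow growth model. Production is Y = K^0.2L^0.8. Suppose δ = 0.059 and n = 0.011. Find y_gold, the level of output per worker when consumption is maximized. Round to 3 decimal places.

The effective depreciation rate is n + δ = 0.011 + 0.059 = 0.07.
Golden rule sets MPK = n+δ: 0.2·k^(0.2−1) = 0.07, so k_gold = (0.2/0.07)^(1/0.8) ≈ 3.7146.
Output: y_gold = k_gold^0.2 = 3.7146^0.2 ≈ 1.3001.

y_gold ≈ 1.300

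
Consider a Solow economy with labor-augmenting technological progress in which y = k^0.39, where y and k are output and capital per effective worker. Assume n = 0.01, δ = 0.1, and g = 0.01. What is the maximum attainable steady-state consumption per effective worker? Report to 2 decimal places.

n + g + δ = 0.01 + 0.01 + 0.1 = 0.12.
At the golden rule the marginal product of capital equals n+g+δ: 0.39·k^(0.39−1) = 0.12. Solving, k_gold = (0.39/0.12)^(1/0.61) ≈ 6.9048.
y_gold = 6.9048^0.39 ≈ 2.1246.
c_gold = y_gold − (n+g+δ)·k_gold = 2.1246 − 0.12·6.9048 ≈ 1.2960.

c_gold ≈ 1.30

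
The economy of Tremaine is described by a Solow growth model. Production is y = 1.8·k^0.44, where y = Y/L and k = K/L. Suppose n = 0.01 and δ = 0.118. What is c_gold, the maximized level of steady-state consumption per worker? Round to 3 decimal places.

The effective depreciation rate is n + δ = 0.01 + 0.118 = 0.128.
Maximizing c = f(k) − (n+δ)·k gives f'(k) = n+δ, i.e. 0.44·1.8·k^(0.44−1) = 0.128, so k_gold = (0.44·1.8/0.128)^(1/0.56) ≈ 25.9072.
y_gold = 1.8·25.9072^0.44 ≈ 7.5366.
c_gold = y_gold − (n+δ)·k_gold = 7.5366 − 0.128·25.9072 ≈ 4.2205.

c_gold ≈ 4.221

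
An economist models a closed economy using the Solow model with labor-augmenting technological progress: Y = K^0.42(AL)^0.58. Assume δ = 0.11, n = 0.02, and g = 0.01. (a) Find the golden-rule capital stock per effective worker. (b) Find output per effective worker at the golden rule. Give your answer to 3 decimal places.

Capital per effective worker breaks even when investment replaces (n + g + δ)·k; here n + g + δ = 0.14.
Setting f'(k) = n+g+δ gives 0.42·k^(0.42−1) = 0.14, hence k_gold = (0.42/0.14)^(1/0.58) ≈ 6.6470.
y_gold = 6.6470^0.42 ≈ 2.2157.

(a) k_gold ≈ 6.647; (b) y_gold ≈ 2.216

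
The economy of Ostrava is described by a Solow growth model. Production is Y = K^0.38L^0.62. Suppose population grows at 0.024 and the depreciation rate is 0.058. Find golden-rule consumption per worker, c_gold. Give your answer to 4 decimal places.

c_gold ≈ 1.5870

Capital per worker breaks even when investment replaces (n + δ)·k; here n + δ = 0.082.
Maximizing c = f(k) − (n+δ)·k gives f'(k) = n+δ, i.e. 0.38·k^(0.38−1) = 0.082, so k_gold = (0.38/0.082)^(1/0.62) ≈ 11.8616.
y_gold = 11.8616^0.38 ≈ 2.5596.
c_gold = y_gold − (n+δ)·k_gold = 2.5596 − 0.082·11.8616 ≈ 1.5870.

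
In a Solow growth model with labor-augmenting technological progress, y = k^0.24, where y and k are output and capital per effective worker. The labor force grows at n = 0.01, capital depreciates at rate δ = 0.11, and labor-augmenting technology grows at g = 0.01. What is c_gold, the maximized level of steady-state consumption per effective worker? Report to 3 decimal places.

c_gold ≈ 0.922

Break-even investment rate: n + g + δ = 0.01 + 0.01 + 0.11 = 0.13.
Golden rule sets MPK = n+g+δ: 0.24·k^(0.24−1) = 0.13, so k_gold = (0.24/0.13)^(1/0.76) ≈ 2.2405.
y_gold = 2.2405^0.24 ≈ 1.2136.
c_gold = y_gold − (n+g+δ)·k_gold = 1.2136 − 0.13·2.2405 ≈ 0.9224.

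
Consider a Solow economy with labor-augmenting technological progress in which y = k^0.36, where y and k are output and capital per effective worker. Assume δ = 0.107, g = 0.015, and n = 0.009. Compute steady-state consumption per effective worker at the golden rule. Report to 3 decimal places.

n + g + δ = 0.009 + 0.015 + 0.107 = 0.131.
Golden rule sets MPK = n+g+δ: 0.36·k^(0.36−1) = 0.131, so k_gold = (0.36/0.131)^(1/0.64) ≈ 4.8527.
y_gold = 4.8527^0.36 ≈ 1.7659.
c_gold = y_gold − (n+g+δ)·k_gold = 1.7659 − 0.131·4.8527 ≈ 1.1301.

c_gold ≈ 1.130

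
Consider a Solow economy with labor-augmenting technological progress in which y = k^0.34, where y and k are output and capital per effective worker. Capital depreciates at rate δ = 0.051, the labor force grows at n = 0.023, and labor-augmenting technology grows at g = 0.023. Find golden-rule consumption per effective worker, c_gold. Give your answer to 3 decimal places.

c_gold ≈ 1.259

Capital per effective worker breaks even when investment replaces (n + g + δ)·k; here n + g + δ = 0.097.
Setting f'(k) = n+g+δ gives 0.34·k^(0.34−1) = 0.097, hence k_gold = (0.34/0.097)^(1/0.66) ≈ 6.6883.
y_gold = 6.6883^0.34 ≈ 1.9081.
c_gold = y_gold − (n+g+δ)·k_gold = 1.9081 − 0.097·6.6883 ≈ 1.2594.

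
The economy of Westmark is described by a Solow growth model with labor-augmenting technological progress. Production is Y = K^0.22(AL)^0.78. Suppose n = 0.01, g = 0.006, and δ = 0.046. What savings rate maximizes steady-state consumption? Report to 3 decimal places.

s_gold = 0.220

n + g + δ = 0.01 + 0.006 + 0.046 = 0.062.
At the golden rule MPK = n+g+δ, and in any Cobb-Douglas steady state s = (n+g+δ)·k/y = MPK·k/y = capital's share 0.22.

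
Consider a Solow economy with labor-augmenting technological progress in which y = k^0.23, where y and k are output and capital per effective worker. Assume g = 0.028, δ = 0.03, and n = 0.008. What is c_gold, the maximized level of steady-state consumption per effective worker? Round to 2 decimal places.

n + g + δ = 0.008 + 0.028 + 0.03 = 0.066.
At the golden rule the marginal product of capital equals n+g+δ: 0.23·k^(0.23−1) = 0.066. Solving, k_gold = (0.23/0.066)^(1/0.77) ≈ 5.0598.
y_gold = 5.0598^0.23 ≈ 1.4519.
c_gold = y_gold − (n+g+δ)·k_gold = 1.4519 − 0.066·5.0598 ≈ 1.1180.

c_gold ≈ 1.12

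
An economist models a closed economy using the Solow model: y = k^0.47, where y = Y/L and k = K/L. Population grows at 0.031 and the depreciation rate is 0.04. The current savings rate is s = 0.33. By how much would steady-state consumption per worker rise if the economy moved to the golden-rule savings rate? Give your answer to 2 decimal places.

Δc ≈ 0.22

n + δ = 0.031 + 0.04 = 0.071.
Current steady state (s = 0.33): k* = (0.33/0.071)^(1/0.53) ≈ 18.1540, y* = 18.1540^0.47 ≈ 3.9059, c* = (1−0.33)·3.9059 ≈ 2.6169.
Setting f'(k) = n+δ gives 0.47·k^(0.47−1) = 0.071, hence k_gold = (0.47/0.071)^(1/0.53) ≈ 35.3797.
y_gold = 35.3797^0.47 ≈ 5.3446, c_gold = y_gold − 0.071·k_gold ≈ 2.8326.
Gain: Δc = 2.8326 − 2.6169 ≈ 0.2157.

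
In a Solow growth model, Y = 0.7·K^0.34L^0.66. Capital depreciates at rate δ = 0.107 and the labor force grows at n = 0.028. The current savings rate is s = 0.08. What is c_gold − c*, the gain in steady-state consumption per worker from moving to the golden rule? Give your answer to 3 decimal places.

Capital per worker breaks even when investment replaces (n + δ)·k; here n + δ = 0.135.
Current steady state (s = 0.08): k* = (0.08·0.7/0.135)^(1/0.66) ≈ 0.2636, y* = 0.7·0.2636^0.34 ≈ 0.4449, c* = (1−0.08)·0.4449 ≈ 0.4093.
Golden rule sets MPK = n+δ: 0.34·0.7·k^(0.34−1) = 0.135, so k_gold = (0.34·0.7/0.135)^(1/0.66) ≈ 2.3610.
y_gold = 0.7·2.3610^0.34 ≈ 0.9375, c_gold = y_gold − 0.135·k_gold ≈ 0.6187.
Gain: Δc = 0.6187 − 0.4093 ≈ 0.2094.

Δc ≈ 0.209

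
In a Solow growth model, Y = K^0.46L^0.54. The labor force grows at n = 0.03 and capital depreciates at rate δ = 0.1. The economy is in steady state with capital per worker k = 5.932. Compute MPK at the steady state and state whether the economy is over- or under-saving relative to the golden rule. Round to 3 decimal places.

n + δ = 0.03 + 0.1 = 0.13.
MPK = 0.46·k^(0.46−1) = 0.46·5.932^(-0.54) ≈ 0.1759.
MPK > 0.13, so the economy is dynamically efficient (under-saving).

under-saving; MPK ≈ 0.176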